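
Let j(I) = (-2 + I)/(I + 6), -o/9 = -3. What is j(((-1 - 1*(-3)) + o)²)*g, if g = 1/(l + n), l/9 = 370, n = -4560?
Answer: -839/1041810 ≈ -0.00080533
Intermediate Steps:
l = 3330 (l = 9*370 = 3330)
o = 27 (o = -9*(-3) = 27)
j(I) = (-2 + I)/(6 + I)
g = -1/1230 (g = 1/(3330 - 4560) = 1/(-1230) = -1/1230 ≈ -0.00081301)
j(((-1 - 1*(-3)) + o)²)*g = ((-2 + ((-1 - 1*(-3)) + 27)²)/(6 + ((-1 - 1*(-3)) + 27)²))*(-1/1230) = ((-2 + ((-1 + 3) + 27)²)/(6 + ((-1 + 3) + 27)²))*(-1/1230) = ((-2 + (2 + 27)²)/(6 + (2 + 27)²))*(-1/1230) = ((-2 + 29²)/(6 + 29²))*(-1/1230) = ((-2 + 841)/(6 + 841))*(-1/1230) = (839/847)*(-1/1230) = -839/1041810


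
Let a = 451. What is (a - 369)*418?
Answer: 34276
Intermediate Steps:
(a - 369)*418 = (451 - 369)*418 = 82*418 = 34276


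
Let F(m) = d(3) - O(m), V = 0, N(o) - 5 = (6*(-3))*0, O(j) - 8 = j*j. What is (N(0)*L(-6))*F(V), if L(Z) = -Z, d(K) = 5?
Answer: -90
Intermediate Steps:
O(j) = 8 + j**2 (O(j) = 8 + j*j = 8 + j**2)
N(o) = 5 (N(o) = 5 + (6*(-3))*0 = 5 - 18*0 = 5 + 0 = 5)
F(m) = -3 - m**2 (F(m) = 5 - (8 + m**2) = 5 + (-8 - m**2) = -3 - m**2)
(N(0)*L(-6))*F(V) = (5*(-1*(-6)))*(-3 - 1*0**2) = (5*6)*(-3 - 1*0) = 30*(-3 + 0) = 30*(-3) = -90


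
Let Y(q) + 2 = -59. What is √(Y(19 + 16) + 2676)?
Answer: √2615 ≈ 51.137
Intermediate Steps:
Y(q) = -61 (Y(q) = -2 - 59 = -61)
√(Y(19 + 16) + 2676) = √(-61 + 2676) = √2615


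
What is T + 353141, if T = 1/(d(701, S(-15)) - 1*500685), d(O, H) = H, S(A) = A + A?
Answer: 176822995814/500715 ≈ 3.5314e+5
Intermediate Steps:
S(A) = 2*A
T = -1/500715 (T = 1/(2*(-15) - 1*500685) = 1/(-30 - 500685) = 1/(-500715) = -1/500715 ≈ -1.9971e-6)
T + 353141 = -1/500715 + 353141 = 176822995814/500715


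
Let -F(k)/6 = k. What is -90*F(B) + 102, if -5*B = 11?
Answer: -1086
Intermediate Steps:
B = -11/5 (B = -1/5*11 = -11/5 ≈ -2.2000)
F(k) = -6*k
-90*F(B) + 102 = -(-540)*(-11)/5 + 102 = -90*66/5 + 102 = -1188 + 102 = -1086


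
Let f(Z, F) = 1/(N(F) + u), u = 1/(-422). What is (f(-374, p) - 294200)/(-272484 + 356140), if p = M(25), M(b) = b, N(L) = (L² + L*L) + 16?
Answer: -78588321889/22346650828 ≈ -3.5168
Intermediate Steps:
N(L) = 16 + 2*L² (N(L) = (L² + L²) + 16 = 2*L² + 16 = 16 + 2*L²)
u = -1/422 ≈ -0.0023697
p = 25
f(Z, F) = 1/(6751/422 + 2*F²) (f(Z, F) = 1/((16 + 2*F²) - 1/422) = 1/(6751/422 + 2*F²))
(f(-374, p) - 294200)/(-272484 + 356140) = (422/(6751 + 844*25²) - 294200)/(-272484 + 356140) = (422/(6751 + 844*625) - 294200)/83656 = (422/(6751 + 527500) - 294200)*(1/83656) = (422/534251 - 294200)*(1/83656) = -157176643778/534251*1/83656 = -78588321889/22346650828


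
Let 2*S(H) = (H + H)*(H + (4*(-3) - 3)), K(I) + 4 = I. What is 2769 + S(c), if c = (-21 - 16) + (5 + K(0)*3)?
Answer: 5365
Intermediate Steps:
K(I) = -4 + I
c = -44 (c = (-21 - 16) + (5 + (-4 + 0)*3) = -37 + (5 - 4*3) = -37 + (5 - 12) = -37 - 7 = -44)
S(H) = H*(-15 + H) (S(H) = ((H + H)*(H + (4*(-3) - 3)))/2 = ((2*H)*(H + (-12 - 3)))/2 = ((2*H)*(H - 15))/2 = ((2*H)*(-15 + H))/2 = (2*H*(-15 + H))/2 = H*(-15 + H))
2769 + S(c) = 2769 - 44*(-15 - 44) = 2769 - 44*(-59) = 2769 + 2596 = 5365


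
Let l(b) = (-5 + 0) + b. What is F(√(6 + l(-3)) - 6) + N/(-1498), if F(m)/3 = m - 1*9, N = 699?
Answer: -68109/1498 + 3*I*√2 ≈ -45.467 + 4.2426*I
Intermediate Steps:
l(b) = -5 + b
F(m) = -27 + 3*m (F(m) = 3*(m - 1*9) = 3*(m - 9) = 3*(-9 + m) = -27 + 3*m)
F(√(6 + l(-3)) - 6) + N/(-1498) = (-27 + 3*(√(6 + (-5 - 3)) - 6)) + 699/(-1498) = (-27 + 3*(√(6 - 8) - 6)) + 699*(-1/1498) = (-27 + 3*(√(-2) - 6)) - 699/1498 = (-27 + 3*(I*√2 - 6)) - 699/1498 = (-27 + 3*(-6 + I*√2)) - 699/1498 = (-27 + (-18 + 3*I*√2)) - 699/1498 = (-45 + 3*I*√2) - 699/1498 = -68109/1498 + 3*I*√2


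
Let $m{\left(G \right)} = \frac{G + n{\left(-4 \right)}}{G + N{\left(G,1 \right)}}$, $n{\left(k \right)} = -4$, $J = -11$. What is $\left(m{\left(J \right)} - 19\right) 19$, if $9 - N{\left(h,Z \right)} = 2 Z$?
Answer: $- \frac{1159}{4} \approx -289.75$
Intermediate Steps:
$N{\left(h,Z \right)} = 9 - 2 Z$
$m{\left(G \right)} = \frac{-4 + G}{7 + G}$ ($m{\left(G \right)} = \frac{G - 4}{G + \left(9 - 2\right)} = \frac{-4 + G}{G + \left(9 - 2\right)} = \frac{-4 + G}{G + 7} = \frac{-4 + G}{7 + G}$)
$\left(m{\left(J \right)} - 19\right) 19 = \left(\frac{-4 - 11}{7 - 11} - 19\right) 19 = \left(\frac{1}{-4} \left(-15\right) - 19\right) 19 = \left(\left(- \frac{1}{4}\right) \left(-15\right) - 19\right) 19 = \left(\frac{15}{4} - 19\right) 19 = \left(- \frac{61}{4}\right) 19 = - \frac{1159}{4}$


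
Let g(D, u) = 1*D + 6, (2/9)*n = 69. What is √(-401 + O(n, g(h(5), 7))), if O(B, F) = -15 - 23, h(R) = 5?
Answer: I*√439 ≈ 20.952*I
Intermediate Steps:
n = 621/2 (n = (9/2)*69 = 621/2 ≈ 310.50)
g(D, u) = 6 + D (g(D, u) = D + 6 = 6 + D)
O(B, F) = -38
√(-401 + O(n, g(h(5), 7))) = √(-401 - 38) = √(-439) = I*√439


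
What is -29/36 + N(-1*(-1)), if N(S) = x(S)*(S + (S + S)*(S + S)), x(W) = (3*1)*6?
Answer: 3211/36 ≈ 89.194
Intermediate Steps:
x(W) = 18 (x(W) = 3*6 = 18)
N(S) = 18*S + 72*S² (N(S) = 18*(S + (S + S)*(S + S)) = 18*(S + (2*S)*(2*S)) = 18*(S + 4*S²) = 18*S + 72*S²)
-29/36 + N(-1*(-1)) = -29/36 + 18*(-1*(-1))*(1 + 4*(-1*(-1))) = -29*1/36 + 18*1*(1 + 4*1) = -29/36 + 18*1*(1 + 4) = -29/36 + 18*1*5 = -29/36 + 90 = 3211/36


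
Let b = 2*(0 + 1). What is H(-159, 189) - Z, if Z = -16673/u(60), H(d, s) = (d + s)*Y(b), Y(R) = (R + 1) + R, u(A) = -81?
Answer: -4523/81 ≈ -55.839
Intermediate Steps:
b = 2 (b = 2*1 = 2)
Y(R) = 1 + 2*R (Y(R) = (1 + R) + R = 1 + 2*R)
H(d, s) = 5*d + 5*s (H(d, s) = (d + s)*(1 + 2*2) = (d + s)*(1 + 4) = (d + s)*5 = 5*d + 5*s)
Z = 16673/81 (Z = -16673/(-81) = -16673*(-1/81) = 16673/81 ≈ 205.84)
H(-159, 189) - Z = (5*(-159) + 5*189) - 1*16673/81 = (-795 + 945) - 16673/81 = 150 - 16673/81 = -4523/81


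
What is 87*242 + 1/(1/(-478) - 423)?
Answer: 4257013052/202195 ≈ 21054.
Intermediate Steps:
87*242 + 1/(1/(-478) - 423) = 21054 + 1/(-1/478 - 423) = 21054 + 1/(-202195/478) = 21054 - 478/202195 = 4257013052/202195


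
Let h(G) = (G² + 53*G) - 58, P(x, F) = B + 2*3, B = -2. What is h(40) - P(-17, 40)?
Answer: 3658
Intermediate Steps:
P(x, F) = 4 (P(x, F) = -2 + 2*3 = -2 + 6 = 4)
h(G) = -58 + G² + 53*G
h(40) - P(-17, 40) = (-58 + 40² + 53*40) - 1*4 = (-58 + 1600 + 2120) - 4 = 3662 - 4 = 3658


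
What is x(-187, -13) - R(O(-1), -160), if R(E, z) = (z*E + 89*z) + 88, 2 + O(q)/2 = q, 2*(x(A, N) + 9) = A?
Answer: 26179/2 ≈ 13090.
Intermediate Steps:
x(A, N) = -9 + A/2
O(q) = -4 + 2*q
R(E, z) = 88 + 89*z + E*z (R(E, z) = (E*z + 89*z) + 88 = (89*z + E*z) + 88 = 88 + 89*z + E*z)
x(-187, -13) - R(O(-1), -160) = (-9 + (½)*(-187)) - (88 + 89*(-160) + (-4 + 2*(-1))*(-160)) = (-9 - 187/2) - (88 - 14240 + (-4 - 2)*(-160)) = -205/2 - (88 - 14240 - 6*(-160)) = -205/2 - (88 - 14240 + 960) = -205/2 - 1*(-13192) = -205/2 + 13192 = 26179/2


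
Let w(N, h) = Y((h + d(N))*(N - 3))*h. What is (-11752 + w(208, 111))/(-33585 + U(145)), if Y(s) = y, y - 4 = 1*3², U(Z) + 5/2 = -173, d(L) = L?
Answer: 20618/67521 ≈ 0.30536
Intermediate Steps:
U(Z) = -351/2 (U(Z) = -5/2 - 173 = -351/2)
y = 13 (y = 4 + 1*3² = 4 + 1*9 = 4 + 9 = 13)
Y(s) = 13
w(N, h) = 13*h
(-11752 + w(208, 111))/(-33585 + U(145)) = (-11752 + 13*111)/(-33585 - 351/2) = (-11752 + 1443)/(-67521/2) = -10309*(-2/67521) = 20618/67521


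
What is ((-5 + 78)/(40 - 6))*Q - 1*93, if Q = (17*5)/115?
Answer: -4205/46 ≈ -91.413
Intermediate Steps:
Q = 17/23 (Q = 85*(1/115) = 17/23 ≈ 0.73913)
((-5 + 78)/(40 - 6))*Q - 1*93 = ((-5 + 78)/(40 - 6))*(17/23) - 1*93 = (73/34)*(17/23) - 93 = 73/46 - 93 = -4205/46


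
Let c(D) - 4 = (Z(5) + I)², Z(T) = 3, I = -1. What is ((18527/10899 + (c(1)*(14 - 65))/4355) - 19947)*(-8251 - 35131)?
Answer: 41070216993392404/47465145 ≈ 8.6527e+8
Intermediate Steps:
c(D) = 8 (c(D) = 4 + (3 - 1)² = 4 + 2² = 4 + 4 = 8)
((18527/10899 + (c(1)*(14 - 65))/4355) - 19947)*(-8251 - 35131) = ((18527/10899 + (8*(14 - 65))/4355) - 19947)*(-8251 - 35131) = ((18527*(1/10899) + (8*(-51))*(1/4355)) - 19947)*(-43382) = ((18527/10899 - 408*1/4355) - 19947)*(-43382) = ((18527/10899 - 408/4355) - 19947)*(-43382) = (76238293/47465145 - 19947)*(-43382) = -946711009022/47465145*(-43382) = 41070216993392404/47465145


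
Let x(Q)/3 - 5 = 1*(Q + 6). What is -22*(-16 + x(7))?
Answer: -836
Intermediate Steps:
x(Q) = 33 + 3*Q (x(Q) = 15 + 3*(1*(Q + 6)) = 15 + 3*(1*(6 + Q)) = 15 + 3*(6 + Q) = 15 + (18 + 3*Q) = 33 + 3*Q)
-22*(-16 + x(7)) = -22*(-16 + (33 + 3*7)) = -22*(-16 + (33 + 21)) = -22*(-16 + 54) = -22*38 = -836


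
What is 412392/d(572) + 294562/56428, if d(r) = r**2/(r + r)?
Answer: 5838675127/4034602 ≈ 1447.2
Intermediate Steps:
d(r) = r/2 (d(r) = r**2/((2*r)) = (1/(2*r))*r**2 = r/2)
412392/d(572) + 294562/56428 = 412392/(((1/2)*572)) + 294562/56428 = 412392/286 + 294562*(1/56428) = 412392*(1/286) + 147281/28214 = 206196/143 + 147281/28214 = 5838675127/4034602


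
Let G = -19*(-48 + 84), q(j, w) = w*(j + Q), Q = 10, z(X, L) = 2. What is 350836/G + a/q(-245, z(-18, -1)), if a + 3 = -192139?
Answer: -4183474/40185 ≈ -104.11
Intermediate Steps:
a = -192142 (a = -3 - 192139 = -192142)
q(j, w) = w*(10 + j) (q(j, w) = w*(j + 10) = w*(10 + j))
G = -684 (G = -19*36 = -684)
350836/G + a/q(-245, z(-18, -1)) = 350836/(-684) - 192142*1/(2*(10 - 245)) = 350836*(-1/684) - 192142/(2*(-235)) = -87709/171 - 192142/(-470) = -87709/171 - 192142*(-1/470) = -87709/171 + 96071/235 = -4183474/40185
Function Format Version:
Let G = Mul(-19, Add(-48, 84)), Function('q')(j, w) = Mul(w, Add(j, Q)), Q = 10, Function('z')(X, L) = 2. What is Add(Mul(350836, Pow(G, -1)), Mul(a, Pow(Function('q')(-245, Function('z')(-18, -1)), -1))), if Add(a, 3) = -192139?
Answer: Rational(-4183474, 40185) ≈ -104.11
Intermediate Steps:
a = -192142 (a = Add(-3, -192139) = -192142)
Function('q')(j, w) = Mul(w, Add(10, j)) (Function('q')(j, w) = Mul(w, Add(j, 10)) = Mul(w, Add(10, j)))
G = -684 (G = Mul(-19, 36) = -684)
Add(Mul(350836, Pow(G, -1)), Mul(a, Pow(Function('q')(-245, Function('z')(-18, -1)), -1))) = Add(Mul(350836, Pow(-684, -1)), Mul(-192142, Pow(Mul(2, Add(10, -245)), -1))) = Add(Mul(350836, Rational(-1, 684)), Mul(-192142, Pow(Mul(2, -235), -1))) = Add(Rational(-87709, 171), Mul(-192142, Pow(-470, -1))) = Add(Rational(-87709, 171), Mul(-192142, Rational(-1, 470))) = Add(Rational(-87709, 171), Rational(96071, 235)) = Rational(-4183474, 40185)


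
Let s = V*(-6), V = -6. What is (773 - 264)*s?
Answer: 18324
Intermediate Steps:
s = 36 (s = -6*(-6) = 36)
(773 - 264)*s = (773 - 264)*36 = 509*36 = 18324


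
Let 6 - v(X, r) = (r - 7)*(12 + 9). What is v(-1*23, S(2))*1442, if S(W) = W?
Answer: 160062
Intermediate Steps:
v(X, r) = 153 - 21*r (v(X, r) = 6 - (r - 7)*(12 + 9) = 6 - (-7 + r)*21 = 6 - (-147 + 21*r) = 6 + (147 - 21*r) = 153 - 21*r)
v(-1*23, S(2))*1442 = (153 - 21*2)*1442 = (153 - 42)*1442 = 111*1442 = 160062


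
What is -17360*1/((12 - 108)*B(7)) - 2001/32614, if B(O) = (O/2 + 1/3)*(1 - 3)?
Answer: -385633/16307 ≈ -23.648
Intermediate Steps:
B(O) = -⅔ - O (B(O) = (O*(½) + ⅓)*(-2) = (O/2 + ⅓)*(-2) = (⅓ + O/2)*(-2) = -⅔ - O)
-17360*1/((12 - 108)*B(7)) - 2001/32614 = -17360*1/((12 - 108)*(-⅔ - 1*7)) - 2001/32614 = -17360*(-1/(96*(-⅔ - 7))) - 2001*1/32614 = -17360/((-23/3*(-96))) - 87/1418 = -17360/736 - 87/1418 = -17360*1/736 - 87/1418 = -1085/46 - 87/1418 = -385633/16307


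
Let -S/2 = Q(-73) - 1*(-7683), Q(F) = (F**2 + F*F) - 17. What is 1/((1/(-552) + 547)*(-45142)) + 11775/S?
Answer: -26749488524641/83253939013848 ≈ -0.32130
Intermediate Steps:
Q(F) = -17 + 2*F**2 (Q(F) = (F**2 + F**2) - 17 = 2*F**2 - 17 = -17 + 2*F**2)
S = -36648 (S = -2*((-17 + 2*(-73)**2) - 1*(-7683)) = -2*((-17 + 2*5329) + 7683) = -2*((-17 + 10658) + 7683) = -2*(10641 + 7683) = -2*18324 = -36648)
1/((1/(-552) + 547)*(-45142)) + 11775/S = 1/((1/(-552) + 547)*(-45142)) + 11775/(-36648) = -1/45142/(-1/552 + 547) + 11775*(-1/36648) = -1/45142/(301943/552) - 3925/12216 = (552/301943)*(-1/45142) - 3925/12216 = -276/6815155453 - 3925/12216 = -26749488524641/83253939013848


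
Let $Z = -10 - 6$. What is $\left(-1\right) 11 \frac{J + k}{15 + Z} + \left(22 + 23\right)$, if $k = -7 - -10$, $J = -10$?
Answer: $-32$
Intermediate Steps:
$Z = -16$
$k = 3$ ($k = -7 + 10 = 3$)
$\left(-1\right) 11 \frac{J + k}{15 + Z} + \left(22 + 23\right) = \left(-1\right) 11 \frac{-10 + 3}{15 - 16} + \left(22 + 23\right) = - 11 \left(- \frac{7}{-1}\right) + 45 = - 11 \left(\left(-7\right) \left(-1\right)\right) + 45 = \left(-11\right) 7 + 45 = -77 + 45 = -32$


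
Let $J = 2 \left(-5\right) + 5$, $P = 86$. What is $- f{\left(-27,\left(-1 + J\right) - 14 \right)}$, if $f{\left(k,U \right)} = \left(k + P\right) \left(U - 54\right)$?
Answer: $4366$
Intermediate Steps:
$J = -5$ ($J = -10 + 5 = -5$)
$f{\left(k,U \right)} = \left(-54 + U\right) \left(86 + k\right)$ ($f{\left(k,U \right)} = \left(k + 86\right) \left(U - 54\right) = \left(86 + k\right) \left(-54 + U\right) = \left(-54 + U\right) \left(86 + k\right)$)
$- f{\left(-27,\left(-1 + J\right) - 14 \right)} = - (-4644 - -1458 + 86 \left(\left(-1 - 5\right) - 14\right) + \left(\left(-1 - 5\right) - 14\right) \left(-27\right)) = - (-4644 + 1458 + 86 \left(-6 - 14\right) + \left(-6 - 14\right) \left(-27\right)) = - (-4644 + 1458 + 86 \left(-20\right) - -540) = - (-4644 + 1458 - 1720 + 540) = \left(-1\right) \left(-4366\right) = 4366$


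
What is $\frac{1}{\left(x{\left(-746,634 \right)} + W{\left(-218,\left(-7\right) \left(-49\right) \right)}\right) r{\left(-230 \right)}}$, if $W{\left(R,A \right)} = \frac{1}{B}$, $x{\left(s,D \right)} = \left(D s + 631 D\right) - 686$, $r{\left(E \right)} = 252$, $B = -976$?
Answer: $- \frac{244}{4525270911} \approx -5.3919 \cdot 10^{-8}$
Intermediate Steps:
$x{\left(s,D \right)} = -686 + 631 D + D s$ ($x{\left(s,D \right)} = \left(631 D + D s\right) - 686 = -686 + 631 D + D s$)
$W{\left(R,A \right)} = - \frac{1}{976}$ ($W{\left(R,A \right)} = \frac{1}{-976} = - \frac{1}{976}$)
$\frac{1}{\left(x{\left(-746,634 \right)} + W{\left(-218,\left(-7\right) \left(-49\right) \right)}\right) r{\left(-230 \right)}} = \frac{1}{\left(\left(-686 + 631 \cdot 634 + 634 \left(-746\right)\right) - \frac{1}{976}\right) 252} = \frac{1}{\left(-686 + 400054 - 472964\right) - \frac{1}{976}} \cdot \frac{1}{252} = \frac{1}{-73596 - \frac{1}{976}} \cdot \frac{1}{252} = \frac{1}{- \frac{71829697}{976}} \cdot \frac{1}{252} = \left(- \frac{976}{71829697}\right) \frac{1}{252} = - \frac{244}{4525270911}$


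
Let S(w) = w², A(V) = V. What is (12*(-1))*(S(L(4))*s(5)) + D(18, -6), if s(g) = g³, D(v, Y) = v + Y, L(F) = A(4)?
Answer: -23988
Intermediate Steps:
L(F) = 4
D(v, Y) = Y + v
(12*(-1))*(S(L(4))*s(5)) + D(18, -6) = (12*(-1))*(4²*5³) + (-6 + 18) = -192*125 + 12 = -12*2000 + 12 = -24000 + 12 = -23988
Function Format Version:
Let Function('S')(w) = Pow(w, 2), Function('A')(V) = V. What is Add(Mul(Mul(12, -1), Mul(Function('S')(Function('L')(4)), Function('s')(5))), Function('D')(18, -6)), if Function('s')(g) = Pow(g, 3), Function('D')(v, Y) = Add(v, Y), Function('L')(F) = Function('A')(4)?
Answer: -23988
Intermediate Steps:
Function('L')(F) = 4
Function('D')(v, Y) = Add(Y, v)
Add(Mul(Mul(12, -1), Mul(Function('S')(Function('L')(4)), Function('s')(5))), Function('D')(18, -6)) = Add(Mul(Mul(12, -1), Mul(Pow(4, 2), Pow(5, 3))), Add(-6, 18)) = Add(Mul(-12, Mul(16, 125)), 12) = Add(Mul(-12, 2000), 12) = Add(-24000, 12) = -23988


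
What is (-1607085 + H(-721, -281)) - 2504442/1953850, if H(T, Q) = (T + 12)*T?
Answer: -1070609452021/976925 ≈ -1.0959e+6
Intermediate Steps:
H(T, Q) = T*(12 + T) (H(T, Q) = (12 + T)*T = T*(12 + T))
(-1607085 + H(-721, -281)) - 2504442/1953850 = (-1607085 - 721*(12 - 721)) - 2504442/1953850 = (-1607085 - 721*(-709)) - 2504442*1/1953850 = (-1607085 + 511189) - 1252221/976925 = -1095896 - 1252221/976925 = -1070609452021/976925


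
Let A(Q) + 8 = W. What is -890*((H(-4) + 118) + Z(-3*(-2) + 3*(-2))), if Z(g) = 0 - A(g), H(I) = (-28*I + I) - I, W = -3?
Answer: -214490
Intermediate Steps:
A(Q) = -11 (A(Q) = -8 - 3 = -11)
H(I) = -28*I (H(I) = -27*I - I = -28*I)
Z(g) = 11 (Z(g) = 0 - 1*(-11) = 0 + 11 = 11)
-890*((H(-4) + 118) + Z(-3*(-2) + 3*(-2))) = -890*((-28*(-4) + 118) + 11) = -890*((112 + 118) + 11) = -890*(230 + 11) = -890*241 = -214490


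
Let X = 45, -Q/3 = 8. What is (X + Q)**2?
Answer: 441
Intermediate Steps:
Q = -24 (Q = -3*8 = -24)
(X + Q)**2 = (45 - 24)**2 = 21**2 = 441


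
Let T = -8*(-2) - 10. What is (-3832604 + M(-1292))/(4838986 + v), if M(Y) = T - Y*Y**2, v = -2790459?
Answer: 2152856490/2048527 ≈ 1050.9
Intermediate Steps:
T = 6 (T = 16 - 10 = 6)
M(Y) = 6 - Y**3 (M(Y) = 6 - Y*Y**2 = 6 - Y**3)
(-3832604 + M(-1292))/(4838986 + v) = (-3832604 + (6 - 1*(-1292)**3))/(4838986 - 2790459) = (-3832604 + (6 - 1*(-2156689088)))/2048527 = (-3832604 + (6 + 2156689088))*(1/2048527) = (-3832604 + 2156689094)*(1/2048527) = 2152856490*(1/2048527) = 2152856490/2048527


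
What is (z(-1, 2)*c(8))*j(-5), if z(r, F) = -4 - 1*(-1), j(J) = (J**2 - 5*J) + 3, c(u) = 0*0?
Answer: 0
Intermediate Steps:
c(u) = 0
j(J) = 3 + J**2 - 5*J
z(r, F) = -3 (z(r, F) = -4 + 1 = -3)
(z(-1, 2)*c(8))*j(-5) = (-3*0)*(3 + (-5)**2 - 5*(-5)) = 0*(3 + 25 + 25) = 0*53 = 0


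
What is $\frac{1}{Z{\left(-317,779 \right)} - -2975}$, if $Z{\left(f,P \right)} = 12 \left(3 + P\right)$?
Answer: $\frac{1}{12359} \approx 8.0913 \cdot 10^{-5}$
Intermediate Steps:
$Z{\left(f,P \right)} = 36 + 12 P$
$\frac{1}{Z{\left(-317,779 \right)} - -2975} = \frac{1}{\left(36 + 12 \cdot 779\right) - -2975} = \frac{1}{\left(36 + 9348\right) + 2975} = \frac{1}{9384 + 2975} = \frac{1}{12359}$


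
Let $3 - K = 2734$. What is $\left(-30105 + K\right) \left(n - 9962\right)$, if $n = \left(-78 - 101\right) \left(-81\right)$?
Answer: $-148976932$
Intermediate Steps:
$K = -2731$ ($K = 3 - 2734 = -2731$)
$n = 14499$ ($n = \left(-179\right) \left(-81\right) = 14499$)
$\left(-30105 + K\right) \left(n - 9962\right) = \left(-30105 - 2731\right) \left(14499 - 9962\right) = \left(-32836\right) 4537 = -148976932$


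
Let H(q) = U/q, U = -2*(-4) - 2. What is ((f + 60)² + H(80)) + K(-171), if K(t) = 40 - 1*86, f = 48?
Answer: 464723/40 ≈ 11618.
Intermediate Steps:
K(t) = -46 (K(t) = 40 - 86 = -46)
U = 6 (U = 8 - 2 = 6)
H(q) = 6/q
((f + 60)² + H(80)) + K(-171) = ((48 + 60)² + 6/80) - 46 = (108² + 6*(1/80)) - 46 = (11664 + 3/40) - 46 = 466563/40 - 46 = 464723/40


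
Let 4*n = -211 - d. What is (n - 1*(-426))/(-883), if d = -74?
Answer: -1567/3532 ≈ -0.44366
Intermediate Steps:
n = -137/4 (n = (-211 - 1*(-74))/4 = (-211 + 74)/4 = (¼)*(-137) = -137/4 ≈ -34.250)
(n - 1*(-426))/(-883) = (-137/4 - 1*(-426))/(-883) = (-137/4 + 426)*(-1/883) = (1567/4)*(-1/883) = -1567/3532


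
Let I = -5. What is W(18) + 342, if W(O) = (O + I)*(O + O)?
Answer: 810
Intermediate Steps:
W(O) = 2*O*(-5 + O) (W(O) = (O - 5)*(O + O) = (-5 + O)*(2*O) = 2*O*(-5 + O))
W(18) + 342 = 2*18*(-5 + 18) + 342 = 2*18*13 + 342 = 468 + 342 = 810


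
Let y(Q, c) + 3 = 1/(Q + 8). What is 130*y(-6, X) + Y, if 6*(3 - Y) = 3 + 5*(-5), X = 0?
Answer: -955/3 ≈ -318.33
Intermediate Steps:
y(Q, c) = -3 + 1/(8 + Q) (y(Q, c) = -3 + 1/(Q + 8) = -3 + 1/(8 + Q))
Y = 20/3 (Y = 3 - (3 + 5*(-5))/6 = 3 - (3 - 25)/6 = 3 - 1/6*(-22) = 3 + 11/3 = 20/3 ≈ 6.6667)
130*y(-6, X) + Y = 130*((-23 - 3*(-6))/(8 - 6)) + 20/3 = 130*((-23 + 18)/2) + 20/3 = 130*((1/2)*(-5)) + 20/3 = 130*(-5/2) + 20/3 = -325 + 20/3 = -955/3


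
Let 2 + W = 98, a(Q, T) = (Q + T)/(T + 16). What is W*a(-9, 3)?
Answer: -576/19 ≈ -30.316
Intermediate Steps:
a(Q, T) = (Q + T)/(16 + T)
W = 96 (W = -2 + 98 = 96)
W*a(-9, 3) = 96*((-9 + 3)/(16 + 3)) = 96*(-6/19) = -576/19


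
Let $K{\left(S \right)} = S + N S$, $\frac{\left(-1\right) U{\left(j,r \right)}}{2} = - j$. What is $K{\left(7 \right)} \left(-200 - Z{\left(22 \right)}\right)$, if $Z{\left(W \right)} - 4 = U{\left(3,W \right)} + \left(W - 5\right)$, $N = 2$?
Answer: $-4767$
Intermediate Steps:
$U{\left(j,r \right)} = 2 j$ ($U{\left(j,r \right)} = - 2 \left(- j\right) = 2 j$)
$Z{\left(W \right)} = 5 + W$ ($Z{\left(W \right)} = 4 + \left(2 \cdot 3 + \left(W - 5\right)\right) = 4 + \left(6 + \left(-5 + W\right)\right) = 4 + \left(1 + W\right) = 5 + W$)
$K{\left(S \right)} = 3 S$ ($K{\left(S \right)} = S + 2 S = 3 S$)
$K{\left(7 \right)} \left(-200 - Z{\left(22 \right)}\right) = 3 \cdot 7 \left(-200 - \left(5 + 22\right)\right) = 21 \left(-200 - 27\right) = 21 \left(-227\right) = -4767$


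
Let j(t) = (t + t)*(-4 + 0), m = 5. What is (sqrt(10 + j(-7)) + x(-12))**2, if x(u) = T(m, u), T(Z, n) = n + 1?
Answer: (11 - sqrt(66))**2 ≈ 8.2711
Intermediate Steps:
T(Z, n) = 1 + n
x(u) = 1 + u
j(t) = -8*t (j(t) = (2*t)*(-4) = -8*t)
(sqrt(10 + j(-7)) + x(-12))**2 = (sqrt(10 - 8*(-7)) + (1 - 12))**2 = (sqrt(10 + 56) - 11)**2 = (sqrt(66) - 11)**2 = (-11 + sqrt(66))**2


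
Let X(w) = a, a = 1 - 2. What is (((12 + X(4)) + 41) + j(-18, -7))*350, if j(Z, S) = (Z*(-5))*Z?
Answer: -548800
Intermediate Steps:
j(Z, S) = -5*Z² (j(Z, S) = (-5*Z)*Z = -5*Z²)
a = -1
X(w) = -1
(((12 + X(4)) + 41) + j(-18, -7))*350 = (((12 - 1) + 41) - 5*(-18)²)*350 = ((11 + 41) - 5*324)*350 = (52 - 1620)*350 = -1568*350 = -548800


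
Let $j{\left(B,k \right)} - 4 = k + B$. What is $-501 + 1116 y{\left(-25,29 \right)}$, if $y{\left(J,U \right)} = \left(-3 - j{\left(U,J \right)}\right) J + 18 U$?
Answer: $888951$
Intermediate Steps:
$j{\left(B,k \right)} = 4 + B + k$ ($j{\left(B,k \right)} = 4 + \left(k + B\right) = 4 + \left(B + k\right) = 4 + B + k$)
$y{\left(J,U \right)} = 18 U + J \left(-7 - J - U\right)$ ($y{\left(J,U \right)} = \left(-3 - \left(4 + U + J\right)\right) J + 18 U = \left(-3 - \left(4 + J + U\right)\right) J + 18 U = \left(-7 - J - U\right) J + 18 U = J \left(-7 - J - U\right) + 18 U = 18 U + J \left(-7 - J - U\right)$)
$-501 + 1116 y{\left(-25,29 \right)} = -501 + 1116 \left(\left(-3\right) \left(-25\right) + 18 \cdot 29 - - 25 \left(4 - 25 + 29\right)\right) = -501 + 1116 \left(75 + 522 - \left(-25\right) 8\right) = -501 + 1116 \left(75 + 522 + 200\right) = -501 + 1116 \cdot 797 = -501 + 889452 = 888951$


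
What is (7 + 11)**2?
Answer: 324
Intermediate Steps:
(7 + 11)**2 = 18**2 = 324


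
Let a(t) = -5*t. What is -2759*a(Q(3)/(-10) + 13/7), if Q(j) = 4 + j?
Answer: 223479/14 ≈ 15963.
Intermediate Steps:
-2759*a(Q(3)/(-10) + 13/7) = -(-13795)*((4 + 3)/(-10) + 13/7) = -(-13795)*(7*(-⅒) + 13*(⅐)) = -(-13795)*(-7/10 + 13/7) = -(-13795)*81/70 = -2759*(-81/14) = 223479/14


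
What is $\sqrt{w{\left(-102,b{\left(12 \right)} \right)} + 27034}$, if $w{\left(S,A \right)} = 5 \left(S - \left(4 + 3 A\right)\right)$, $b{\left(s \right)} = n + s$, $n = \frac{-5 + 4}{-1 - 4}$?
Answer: $\sqrt{26321} \approx 162.24$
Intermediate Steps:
$n = \frac{1}{5}$ ($n = - \frac{1}{-5} = \left(-1\right) \left(- \frac{1}{5}\right) = \frac{1}{5} \approx 0.2$)
$b{\left(s \right)} = \frac{1}{5} + s$
$w{\left(S,A \right)} = -20 - 15 A + 5 S$ ($w{\left(S,A \right)} = 5 \left(S - \left(4 + 3 A\right)\right) = 5 \left(-4 + S - 3 A\right) = -20 - 15 A + 5 S$)
$\sqrt{w{\left(-102,b{\left(12 \right)} \right)} + 27034} = \sqrt{\left(-20 - 15 \left(\frac{1}{5} + 12\right) + 5 \left(-102\right)\right) + 27034} = \sqrt{\left(-20 - 183 - 510\right) + 27034} = \sqrt{-713 + 27034} = \sqrt{26321}$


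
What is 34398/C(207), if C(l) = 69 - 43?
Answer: 1323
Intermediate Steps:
C(l) = 26
34398/C(207) = 34398/26 = 34398*(1/26) = 1323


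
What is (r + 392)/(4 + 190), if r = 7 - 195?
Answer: 102/97 ≈ 1.0515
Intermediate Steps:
r = -188
(r + 392)/(4 + 190) = (-188 + 392)/(4 + 190) = 204/194 = 204*(1/194) = 102/97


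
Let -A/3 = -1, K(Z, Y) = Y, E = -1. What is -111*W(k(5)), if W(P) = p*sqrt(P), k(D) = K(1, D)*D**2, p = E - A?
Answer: 2220*sqrt(5) ≈ 4964.1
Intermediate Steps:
A = 3 (A = -3*(-1) = 3)
p = -4 (p = -1 - 1*3 = -1 - 3 = -4)
k(D) = D**3 (k(D) = D*D**2 = D**3)
W(P) = -4*sqrt(P)
-111*W(k(5)) = -(-444)*sqrt(5**3) = -(-444)*sqrt(125) = -(-444)*5*sqrt(5) = -(-2220)*sqrt(5) = 2220*sqrt(5)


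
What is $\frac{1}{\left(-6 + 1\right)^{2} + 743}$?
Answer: $\frac{1}{768} \approx 0.0013021$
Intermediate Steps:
$\frac{1}{\left(-6 + 1\right)^{2} + 743} = \frac{1}{\left(-5\right)^{2} + 743} = \frac{1}{25 + 743} = \frac{1}{768}$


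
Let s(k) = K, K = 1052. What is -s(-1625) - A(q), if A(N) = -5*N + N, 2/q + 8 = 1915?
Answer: -2006156/1907 ≈ -1052.0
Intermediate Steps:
q = 2/1907 (q = 2/(-8 + 1915) = 2/1907 ≈ 0.0010488)
s(k) = 1052
A(N) = -4*N
-s(-1625) - A(q) = -1*1052 - (-4)*2/1907 = -1052 - 1*(-8/1907) = -1052 + 8/1907 = -2006156/1907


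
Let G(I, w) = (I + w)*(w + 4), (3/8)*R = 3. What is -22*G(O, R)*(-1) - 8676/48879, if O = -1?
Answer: 10035524/5431 ≈ 1847.8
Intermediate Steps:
R = 8 (R = (8/3)*3 = 8)
G(I, w) = (4 + w)*(I + w) (G(I, w) = (I + w)*(4 + w) = (4 + w)*(I + w))
-22*G(O, R)*(-1) - 8676/48879 = -22*(8**2 + 4*(-1) + 4*8 - 1*8)*(-1) - 8676/48879 = -22*(64 - 4 + 32 - 8)*(-1) - 8676/48879 = -22*84*(-1) - 1*964/5431 = -1848*(-1) - 964/5431 = 1848 - 964/5431 = 10035524/5431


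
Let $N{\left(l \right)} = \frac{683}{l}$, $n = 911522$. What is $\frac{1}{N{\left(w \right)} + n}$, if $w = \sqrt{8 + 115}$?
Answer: $\frac{112117206}{102197299381043} - \frac{683 \sqrt{123}}{102197299381043} \approx 1.097 \cdot 10^{-6}$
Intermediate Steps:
$w = \sqrt{123} \approx 11.091$
$\frac{1}{N{\left(w \right)} + n} = \frac{1}{\frac{683}{\sqrt{123}} + 911522} = \frac{1}{683 \frac{\sqrt{123}}{123} + 911522} = \frac{1}{\frac{683 \sqrt{123}}{123} + 911522} = \frac{1}{911522 + \frac{683 \sqrt{123}}{123}}$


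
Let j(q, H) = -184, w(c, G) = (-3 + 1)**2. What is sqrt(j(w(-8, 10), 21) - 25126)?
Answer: I*sqrt(25310) ≈ 159.09*I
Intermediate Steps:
w(c, G) = 4 (w(c, G) = (-2)**2 = 4)
sqrt(j(w(-8, 10), 21) - 25126) = sqrt(-184 - 25126) = sqrt(-25310) = I*sqrt(25310)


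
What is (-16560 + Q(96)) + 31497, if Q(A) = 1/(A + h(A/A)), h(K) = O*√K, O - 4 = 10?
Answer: 1643071/110 ≈ 14937.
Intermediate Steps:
O = 14 (O = 4 + 10 = 14)
h(K) = 14*√K
Q(A) = 1/(14 + A) (Q(A) = 1/(A + 14*√(A/A)) = 1/(A + 14*√1) = 1/(A + 14*1) = 1/(A + 14) = 1/(14 + A))
(-16560 + Q(96)) + 31497 = (-16560 + 1/(14 + 96)) + 31497 = (-16560 + 1/110) + 31497 = -1821599/110 + 31497 = 1643071/110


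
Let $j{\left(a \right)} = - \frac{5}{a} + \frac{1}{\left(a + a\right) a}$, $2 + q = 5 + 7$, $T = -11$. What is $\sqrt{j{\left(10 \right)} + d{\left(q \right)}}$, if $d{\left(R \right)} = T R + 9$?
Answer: $\frac{i \sqrt{40598}}{20} \approx 10.074 i$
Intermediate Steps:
$q = 10$ ($q = -2 + \left(5 + 7\right) = -2 + 12 = 10$)
$d{\left(R \right)} = 9 - 11 R$ ($d{\left(R \right)} = - 11 R + 9 = 9 - 11 R$)
$j{\left(a \right)} = \frac{1}{2 a^{2}} - \frac{5}{a}$ ($j{\left(a \right)} = - \frac{5}{a} + \frac{1}{2 a a} = - \frac{5}{a} + \frac{\frac{1}{2} \frac{1}{a}}{a} = - \frac{5}{a} + \frac{1}{2 a^{2}} = \frac{1}{2 a^{2}} - \frac{5}{a}$)
$\sqrt{j{\left(10 \right)} + d{\left(q \right)}} = \sqrt{\frac{1 - 100}{2 \cdot 100} + \left(9 - 110\right)} = \sqrt{\frac{1}{2} \cdot \frac{1}{100} \left(1 - 100\right) + \left(9 - 110\right)} = \sqrt{\frac{1}{2} \cdot \frac{1}{100} \left(-99\right) - 101} = \sqrt{- \frac{99}{200} - 101} = \sqrt{- \frac{20299}{200}} = \frac{i \sqrt{40598}}{20}$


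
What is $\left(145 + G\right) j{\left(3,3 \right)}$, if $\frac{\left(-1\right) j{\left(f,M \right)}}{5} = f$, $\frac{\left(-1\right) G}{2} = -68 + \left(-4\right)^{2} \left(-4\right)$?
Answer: $-6135$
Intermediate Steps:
$G = 264$ ($G = - 2 \left(-68 + \left(-4\right)^{2} \left(-4\right)\right) = - 2 \left(-68 + 16 \left(-4\right)\right) = - 2 \left(-68 - 64\right) = \left(-2\right) \left(-132\right) = 264$)
$j{\left(f,M \right)} = - 5 f$
$\left(145 + G\right) j{\left(3,3 \right)} = \left(145 + 264\right) \left(\left(-5\right) 3\right) = 409 \left(-15\right) = -6135$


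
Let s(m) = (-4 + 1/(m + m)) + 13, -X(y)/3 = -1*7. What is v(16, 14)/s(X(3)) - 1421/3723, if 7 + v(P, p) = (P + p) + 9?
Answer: 4465153/1411017 ≈ 3.1645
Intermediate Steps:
X(y) = 21 (X(y) = -(-3)*7 = -3*(-7) = 21)
s(m) = 9 + 1/(2*m) (s(m) = (-4 + 1/(2*m)) + 13 = 9 + 1/(2*m))
v(P, p) = 2 + P + p (v(P, p) = -7 + ((P + p) + 9) = -7 + (9 + P + p) = 2 + P + p)
v(16, 14)/s(X(3)) - 1421/3723 = (2 + 16 + 14)/(9 + (½)/21) - 1421/3723 = 32/(9 + (½)*(1/21)) - 1421*1/3723 = 32/(9 + 1/42) - 1421/3723 = 32/(379/42) - 1421/3723 = 32*(42/379) - 1421/3723 = 1344/379 - 1421/3723 = 4465153/1411017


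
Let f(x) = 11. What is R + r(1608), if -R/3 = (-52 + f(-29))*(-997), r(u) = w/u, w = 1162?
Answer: -98594743/804 ≈ -1.2263e+5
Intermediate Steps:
r(u) = 1162/u
R = -122631 (R = -3*(-52 + 11)*(-997) = -(-123)*(-997) = -3*40877 = -122631)
R + r(1608) = -122631 + 1162/1608 = -122631 + 1162*(1/1608) = -122631 + 581/804 = -98594743/804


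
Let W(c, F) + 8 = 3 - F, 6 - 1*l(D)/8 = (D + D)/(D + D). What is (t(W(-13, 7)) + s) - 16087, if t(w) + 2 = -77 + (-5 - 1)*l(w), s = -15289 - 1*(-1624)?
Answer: -30071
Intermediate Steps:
l(D) = 40 (l(D) = 48 - 8*(D + D)/(D + D) = 48 - 8*2*D/(2*D) = 48 - 8*2*D*1/(2*D) = 48 - 8*1 = 48 - 8 = 40)
W(c, F) = -5 - F (W(c, F) = -8 + (3 - F) = -5 - F)
s = -13665 (s = -15289 + 1624 = -13665)
t(w) = -319 (t(w) = -2 + (-77 + (-5 - 1)*40) = -2 + (-77 - 6*40) = -2 + (-77 - 240) = -2 - 317 = -319)
(t(W(-13, 7)) + s) - 16087 = (-319 - 13665) - 16087 = -13984 - 16087 = -30071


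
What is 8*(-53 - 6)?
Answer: -472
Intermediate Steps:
8*(-53 - 6) = 8*(-59) = -472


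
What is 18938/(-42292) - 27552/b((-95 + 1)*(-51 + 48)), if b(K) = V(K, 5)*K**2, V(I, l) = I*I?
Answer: -1247566021307/2786014829502 ≈ -0.44780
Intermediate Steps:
V(I, l) = I**2
b(K) = K**4 (b(K) = K**2*K**2 = K**4)
18938/(-42292) - 27552/b((-95 + 1)*(-51 + 48)) = 18938/(-42292) - 27552*1/((-95 + 1)**4*(-51 + 48)**4) = 18938*(-1/42292) - 27552/((-94*(-3))**4) = -9469/21146 - 27552/(282**4) = -9469/21146 - 27552/6324066576 = -9469/21146 - 27552*1/6324066576 = -9469/21146 - 574/131751387 = -1247566021307/2786014829502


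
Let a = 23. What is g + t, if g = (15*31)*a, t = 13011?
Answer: 23706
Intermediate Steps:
g = 10695 (g = (15*31)*23 = 465*23 = 10695)
g + t = 10695 + 13011 = 23706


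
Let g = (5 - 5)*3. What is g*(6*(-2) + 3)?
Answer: 0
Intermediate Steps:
g = 0 (g = 0*3 = 0)
g*(6*(-2) + 3) = 0*(6*(-2) + 3) = 0*(-12 + 3) = 0*(-9) = 0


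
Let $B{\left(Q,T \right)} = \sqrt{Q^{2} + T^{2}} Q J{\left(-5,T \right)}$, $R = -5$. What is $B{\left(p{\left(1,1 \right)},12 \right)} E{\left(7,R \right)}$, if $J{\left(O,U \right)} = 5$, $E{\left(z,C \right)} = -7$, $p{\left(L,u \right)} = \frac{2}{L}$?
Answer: $- 140 \sqrt{37} \approx -851.59$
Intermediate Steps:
$B{\left(Q,T \right)} = 5 Q \sqrt{Q^{2} + T^{2}}$ ($B{\left(Q,T \right)} = \sqrt{Q^{2} + T^{2}} Q 5 = Q \sqrt{Q^{2} + T^{2}} \cdot 5 = 5 Q \sqrt{Q^{2} + T^{2}}$)
$B{\left(p{\left(1,1 \right)},12 \right)} E{\left(7,R \right)} = 5 \cdot \frac{2}{1} \sqrt{\left(\frac{2}{1}\right)^{2} + 12^{2}} \left(-7\right) = 5 \cdot 2 \cdot 1 \sqrt{\left(2 \cdot 1\right)^{2} + 144} \left(-7\right) = 5 \cdot 2 \sqrt{2^{2} + 144} \left(-7\right) = 5 \cdot 2 \sqrt{4 + 144} \left(-7\right) = 5 \cdot 2 \sqrt{148} \left(-7\right) = 5 \cdot 2 \cdot 2 \sqrt{37} \left(-7\right) = 20 \sqrt{37} \left(-7\right) = - 140 \sqrt{37}$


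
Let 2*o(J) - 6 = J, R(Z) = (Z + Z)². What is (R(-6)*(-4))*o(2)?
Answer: -2304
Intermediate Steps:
R(Z) = 4*Z² (R(Z) = (2*Z)² = 4*Z²)
o(J) = 3 + J/2
(R(-6)*(-4))*o(2) = ((4*(-6)²)*(-4))*(3 + (½)*2) = ((4*36)*(-4))*(3 + 1) = (144*(-4))*4 = -576*4 = -2304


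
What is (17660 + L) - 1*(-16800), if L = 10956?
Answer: 45416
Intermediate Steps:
(17660 + L) - 1*(-16800) = (17660 + 10956) - 1*(-16800) = 28616 + 16800 = 45416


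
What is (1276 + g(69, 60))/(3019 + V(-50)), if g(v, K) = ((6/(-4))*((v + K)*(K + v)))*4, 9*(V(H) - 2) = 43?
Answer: -443565/13616 ≈ -32.577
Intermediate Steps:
V(H) = 61/9 (V(H) = 2 + (1/9)*43 = 2 + 43/9 = 61/9)
g(v, K) = -6*(K + v)**2 (g(v, K) = ((6*(-1/4))*((K + v)*(K + v)))*4 = -3*(K + v)**2/2*4 = -6*(K + v)**2)
(1276 + g(69, 60))/(3019 + V(-50)) = (1276 - 6*(60 + 69)**2)/(3019 + 61/9) = (1276 - 6*129**2)/(27232/9) = (1276 - 6*16641)*(9/27232) = (1276 - 99846)*(9/27232) = -98570*9/27232 = -443565/13616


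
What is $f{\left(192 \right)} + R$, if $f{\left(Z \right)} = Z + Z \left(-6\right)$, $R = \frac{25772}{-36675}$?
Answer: $- \frac{35233772}{36675} \approx -960.7$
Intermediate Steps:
$R = - \frac{25772}{36675}$ ($R = 25772 \left(- \frac{1}{36675}\right) = - \frac{25772}{36675} \approx -0.70271$)
$f{\left(Z \right)} = - 5 Z$ ($f{\left(Z \right)} = Z - 6 Z = - 5 Z$)
$f{\left(192 \right)} + R = \left(-5\right) 192 - \frac{25772}{36675} = -960 - \frac{25772}{36675} = - \frac{35233772}{36675}$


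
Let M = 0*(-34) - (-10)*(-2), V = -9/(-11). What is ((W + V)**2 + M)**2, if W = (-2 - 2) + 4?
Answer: 5470921/14641 ≈ 373.67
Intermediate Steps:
V = 9/11 (V = -9*(-1/11) = 9/11 ≈ 0.81818)
W = 0 (W = -4 + 4 = 0)
M = -20 (M = 0 - 1*20 = 0 - 20 = -20)
((W + V)**2 + M)**2 = ((0 + 9/11)**2 - 20)**2 = ((9/11)**2 - 20)**2 = (81/121 - 20)**2 = (-2339/121)**2 = 5470921/14641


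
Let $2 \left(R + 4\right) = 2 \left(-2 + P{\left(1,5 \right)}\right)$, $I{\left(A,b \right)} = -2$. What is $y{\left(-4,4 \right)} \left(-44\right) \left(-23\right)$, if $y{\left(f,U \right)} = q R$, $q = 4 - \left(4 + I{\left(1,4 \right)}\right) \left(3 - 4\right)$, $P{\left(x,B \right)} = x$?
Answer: $-30360$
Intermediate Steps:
$q = 6$ ($q = 4 - \left(4 - 2\right) \left(3 - 4\right) = 4 - 2 \left(-1\right) = 4 - -2 = 4 + 2 = 6$)
$R = -5$ ($R = -4 + \frac{2 \left(-2 + 1\right)}{2} = -4 + \frac{2 \left(-1\right)}{2} = -4 + \frac{1}{2} \left(-2\right) = -4 - 1 = -5$)
$y{\left(f,U \right)} = -30$ ($y{\left(f,U \right)} = 6 \left(-5\right) = -30$)
$y{\left(-4,4 \right)} \left(-44\right) \left(-23\right) = \left(-30\right) \left(-44\right) \left(-23\right) = 1320 \left(-23\right) = -30360$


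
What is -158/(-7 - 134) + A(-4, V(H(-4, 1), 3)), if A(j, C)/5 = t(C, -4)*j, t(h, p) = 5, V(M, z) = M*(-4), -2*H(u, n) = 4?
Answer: -13942/141 ≈ -98.879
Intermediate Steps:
H(u, n) = -2 (H(u, n) = -½*4 = -2)
V(M, z) = -4*M
A(j, C) = 25*j (A(j, C) = 5*(5*j) = 25*j)
-158/(-7 - 134) + A(-4, V(H(-4, 1), 3)) = -158/(-7 - 134) + 25*(-4) = -158/(-141) - 100 = -158*(-1/141) - 100 = 158/141 - 100 = -13942/141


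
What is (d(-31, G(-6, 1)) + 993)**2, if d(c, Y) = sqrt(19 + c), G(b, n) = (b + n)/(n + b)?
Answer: 986037 + 3972*I*sqrt(3) ≈ 9.8604e+5 + 6879.7*I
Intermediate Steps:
G(b, n) = 1 (G(b, n) = (b + n)/(b + n) = 1)
(d(-31, G(-6, 1)) + 993)**2 = (sqrt(19 - 31) + 993)**2 = (sqrt(-12) + 993)**2 = (2*I*sqrt(3) + 993)**2 = (993 + 2*I*sqrt(3))**2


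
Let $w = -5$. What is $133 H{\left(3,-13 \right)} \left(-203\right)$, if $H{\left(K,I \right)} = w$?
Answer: $134995$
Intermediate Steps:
$H{\left(K,I \right)} = -5$
$133 H{\left(3,-13 \right)} \left(-203\right) = 133 \left(-5\right) \left(-203\right) = \left(-665\right) \left(-203\right) = 134995$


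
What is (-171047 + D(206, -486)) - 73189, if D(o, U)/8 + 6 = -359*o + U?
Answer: -839804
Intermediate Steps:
D(o, U) = -48 - 2872*o + 8*U (D(o, U) = -48 + 8*(-359*o + U) = -48 + 8*(U - 359*o) = -48 + (-2872*o + 8*U) = -48 - 2872*o + 8*U)
(-171047 + D(206, -486)) - 73189 = (-171047 + (-48 - 2872*206 + 8*(-486))) - 73189 = (-171047 + (-48 - 591632 - 3888)) - 73189 = (-171047 - 595568) - 73189 = -766615 - 73189 = -839804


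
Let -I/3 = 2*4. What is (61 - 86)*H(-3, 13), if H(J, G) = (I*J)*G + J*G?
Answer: -22425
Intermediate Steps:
I = -24 (I = -6*4 = -3*8 = -24)
H(J, G) = -23*G*J (H(J, G) = (-24*J)*G + J*G = -24*G*J + G*J = -23*G*J)
(61 - 86)*H(-3, 13) = (61 - 86)*(-23*13*(-3)) = -25*897 = -22425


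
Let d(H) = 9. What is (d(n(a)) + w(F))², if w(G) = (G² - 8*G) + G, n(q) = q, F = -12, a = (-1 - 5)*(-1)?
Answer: 56169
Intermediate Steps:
a = 6 (a = -6*(-1) = 6)
w(G) = G² - 7*G
(d(n(a)) + w(F))² = (9 - 12*(-7 - 12))² = (9 - 12*(-19))² = (9 + 228)² = 237² = 56169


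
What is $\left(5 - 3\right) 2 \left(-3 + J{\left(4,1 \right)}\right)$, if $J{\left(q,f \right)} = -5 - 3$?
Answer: $-44$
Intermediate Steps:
$J{\left(q,f \right)} = -8$
$\left(5 - 3\right) 2 \left(-3 + J{\left(4,1 \right)}\right) = \left(5 - 3\right) 2 \left(-3 - 8\right) = 2 \cdot 2 \left(-11\right) = 4 \left(-11\right) = -44$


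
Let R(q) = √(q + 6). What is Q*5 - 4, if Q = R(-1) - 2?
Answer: -14 + 5*√5 ≈ -2.8197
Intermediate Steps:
R(q) = √(6 + q)
Q = -2 + √5 (Q = √(6 - 1) - 2 = √5 - 2 = -2 + √5 ≈ 0.23607)
Q*5 - 4 = (-2 + √5)*5 - 4 = (-10 + 5*√5) - 4 = -14 + 5*√5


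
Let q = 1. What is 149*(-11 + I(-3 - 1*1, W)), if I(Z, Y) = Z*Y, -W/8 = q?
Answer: 3129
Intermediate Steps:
W = -8 (W = -8*1 = -8)
I(Z, Y) = Y*Z
149*(-11 + I(-3 - 1*1, W)) = 149*(-11 - 8*(-3 - 1*1)) = 149*(-11 - 8*(-3 - 1)) = 149*(-11 - 8*(-4)) = 149*(-11 + 32) = 149*21 = 3129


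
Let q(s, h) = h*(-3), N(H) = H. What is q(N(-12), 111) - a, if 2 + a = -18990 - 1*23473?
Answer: 42132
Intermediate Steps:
q(s, h) = -3*h
a = -42465 (a = -2 + (-18990 - 1*23473) = -2 + (-18990 - 23473) = -2 - 42463 = -42465)
q(N(-12), 111) - a = -3*111 - 1*(-42465) = -333 + 42465 = 42132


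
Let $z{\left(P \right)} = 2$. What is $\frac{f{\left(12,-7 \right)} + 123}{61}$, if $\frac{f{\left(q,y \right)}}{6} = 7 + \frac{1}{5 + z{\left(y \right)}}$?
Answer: $\frac{1161}{427} \approx 2.719$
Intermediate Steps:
$f{\left(q,y \right)} = \frac{300}{7}$ ($f{\left(q,y \right)} = 6 \left(7 + \frac{1}{5 + 2}\right) = 6 \left(7 + \frac{1}{7}\right) = 6 \cdot \frac{50}{7} = \frac{300}{7}$)
$\frac{f{\left(12,-7 \right)} + 123}{61} = \frac{\frac{300}{7} + 123}{61} = \frac{1161}{7} \cdot \frac{1}{61} = \frac{1161}{427}$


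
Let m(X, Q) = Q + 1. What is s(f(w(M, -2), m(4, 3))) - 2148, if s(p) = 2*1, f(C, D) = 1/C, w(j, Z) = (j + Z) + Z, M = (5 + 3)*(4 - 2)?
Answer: -2146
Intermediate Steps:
m(X, Q) = 1 + Q
M = 16 (M = 8*2 = 16)
w(j, Z) = j + 2*Z (w(j, Z) = (Z + j) + Z = j + 2*Z)
s(p) = 2
s(f(w(M, -2), m(4, 3))) - 2148 = 2 - 2148 = -2146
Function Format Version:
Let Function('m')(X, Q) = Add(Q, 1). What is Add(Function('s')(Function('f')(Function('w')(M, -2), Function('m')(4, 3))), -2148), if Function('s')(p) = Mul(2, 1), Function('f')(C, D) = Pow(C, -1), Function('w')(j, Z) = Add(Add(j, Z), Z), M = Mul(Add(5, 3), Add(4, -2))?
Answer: -2146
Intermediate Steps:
Function('m')(X, Q) = Add(1, Q)
M = 16 (M = Mul(8, 2) = 16)
Function('w')(j, Z) = Add(j, Mul(2, Z)) (Function('w')(j, Z) = Add(Add(Z, j), Z) = Add(j, Mul(2, Z)))
Function('s')(p) = 2
Add(Function('s')(Function('f')(Function('w')(M, -2), Function('m')(4, 3))), -2148) = Add(2, -2148) = -2146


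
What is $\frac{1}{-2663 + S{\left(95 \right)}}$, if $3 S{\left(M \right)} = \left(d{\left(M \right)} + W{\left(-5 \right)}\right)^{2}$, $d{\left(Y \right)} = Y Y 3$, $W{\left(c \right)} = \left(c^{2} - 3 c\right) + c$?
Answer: $\frac{3}{734944111} \approx 4.0819 \cdot 10^{-9}$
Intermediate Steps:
$W{\left(c \right)} = c^{2} - 2 c$
$d{\left(Y \right)} = 3 Y^{2}$ ($d{\left(Y \right)} = Y^{2} \cdot 3 = 3 Y^{2}$)
$S{\left(M \right)} = \frac{\left(35 + 3 M^{2}\right)^{2}}{3}$ ($S{\left(M \right)} = \frac{\left(3 M^{2} - 5 \left(-2 - 5\right)\right)^{2}}{3} = \frac{\left(3 M^{2} - -35\right)^{2}}{3} = \frac{\left(3 M^{2} + 35\right)^{2}}{3} = \frac{\left(35 + 3 M^{2}\right)^{2}}{3}$)
$\frac{1}{-2663 + S{\left(95 \right)}} = \frac{1}{-2663 + \frac{\left(35 + 3 \cdot 95^{2}\right)^{2}}{3}} = \frac{1}{-2663 + \frac{\left(35 + 3 \cdot 9025\right)^{2}}{3}} = \frac{1}{-2663 + \frac{\left(35 + 27075\right)^{2}}{3}} = \frac{1}{-2663 + \frac{27110^{2}}{3}} = \frac{1}{-2663 + \frac{1}{3} \cdot 734952100} = \frac{1}{-2663 + \frac{734952100}{3}} = \frac{1}{\frac{734944111}{3}} = \frac{3}{734944111}$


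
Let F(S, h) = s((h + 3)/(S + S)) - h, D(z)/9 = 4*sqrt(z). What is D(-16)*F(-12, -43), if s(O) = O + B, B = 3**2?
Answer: 7728*I ≈ 7728.0*I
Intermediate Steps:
B = 9
s(O) = 9 + O (s(O) = O + 9 = 9 + O)
D(z) = 36*sqrt(z) (D(z) = 9*(4*sqrt(z)) = 36*sqrt(z))
F(S, h) = 9 - h + (3 + h)/(2*S) (F(S, h) = (9 + (h + 3)/(S + S)) - h = (9 + (3 + h)/((2*S))) - h = (9 + (3 + h)*(1/(2*S))) - h = (9 + (3 + h)/(2*S)) - h = 9 - h + (3 + h)/(2*S))
D(-16)*F(-12, -43) = (36*sqrt(-16))*((1/2)*(3 - 43 + 2*(-12)*(9 - 1*(-43)))/(-12)) = (36*(4*I))*((1/2)*(-1/12)*(3 - 43 + 2*(-12)*(9 + 43))) = (144*I)*((1/2)*(-1/12)*(3 - 43 + 2*(-12)*52)) = (144*I)*((1/2)*(-1/12)*(3 - 43 - 1248)) = (144*I)*((1/2)*(-1/12)*(-1288)) = (144*I)*(161/3) = 7728*I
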